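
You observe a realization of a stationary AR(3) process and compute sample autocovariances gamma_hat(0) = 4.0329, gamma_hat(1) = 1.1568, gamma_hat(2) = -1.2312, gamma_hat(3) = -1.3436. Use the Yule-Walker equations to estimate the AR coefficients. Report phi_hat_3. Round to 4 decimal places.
\hat\phi_{3} = -0.1160

The Yule-Walker equations for an AR(p) process read, in matrix form,
  Gamma_p phi = r_p,   with   (Gamma_p)_{ij} = gamma(|i - j|),
                       (r_p)_i = gamma(i),   i,j = 1..p.
Substitute the sample gammas (Toeplitz matrix and right-hand side of size 3):
  Gamma_p = [[4.0329, 1.1568, -1.2312], [1.1568, 4.0329, 1.1568], [-1.2312, 1.1568, 4.0329]]
  r_p     = [1.1568, -1.2312, -1.3436]
Written out (R1..R3):
  (R1) 4.0329 phi_1 + 1.1568 phi_2 - 1.2312 phi_3 = 1.1568
  (R2) 1.1568 phi_1 + 4.0329 phi_2 + 1.1568 phi_3 = -1.2312
  (R3) -1.2312 phi_1 + 1.1568 phi_2 + 4.0329 phi_3 = -1.3436
Gaussian elimination:
  R2 <- R2 - (1.1568/4.0329) R1 = R2 - (0.286841) R1:  3.701083 phi_2 + 1.509958 phi_3 = -1.563017
  R3 <- R3 - (-1.2312/4.0329) R1 = R3 - (-0.305289) R1:  1.509958 phi_2 + 3.657028 phi_3 = -0.990442
  R3 <- R3 - (1.509958/3.701083) R2 = R3 - (0.407977) R2:  3.040999 phi_3 = -0.352766
Back-substitution:
  phi_hat_3 = -0.352766 / 3.040999 = -0.116003
  phi_hat_2 = (-1.563017 - (1.509958)(-0.116003)) / 3.701083 = -0.374987
  phi_hat_1 = (1.1568 - (1.1568)(-0.374987) - (-1.2312)(-0.116003)) / 4.0329 = 0.358988
So phi_hat = [0.3590, -0.3750, -0.1160].
Therefore phi_hat_3 = -0.1160.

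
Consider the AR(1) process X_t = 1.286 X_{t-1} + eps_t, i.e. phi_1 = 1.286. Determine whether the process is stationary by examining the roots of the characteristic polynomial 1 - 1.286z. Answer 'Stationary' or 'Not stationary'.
\text{Not stationary}

The AR(p) characteristic polynomial is P(z) = 1 - 1.286z.
Stationarity requires all roots to lie outside the unit circle, i.e. |z| > 1 for every root.
This is linear in z: 1 + (-1.286) z = 0  =>  z = -1/(-1.286) = 0.777605,  |z| = 0.777605.
Moduli of all roots: 0.7776.
All moduli strictly greater than 1? No.
Verdict: Not stationary.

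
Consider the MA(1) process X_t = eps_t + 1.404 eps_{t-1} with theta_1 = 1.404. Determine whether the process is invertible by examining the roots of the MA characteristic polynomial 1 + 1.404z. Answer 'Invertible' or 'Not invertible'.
\text{Not invertible}

The MA(q) characteristic polynomial is P(z) = 1 + 1.404z.
Invertibility requires all roots to lie outside the unit circle, i.e. |z| > 1 for every root.
This is linear in z: 1 + (1.404) z = 0  =>  z = -1/(1.404) = -0.712251,  |z| = 0.712251.
Moduli of all roots: 0.7123.
All moduli strictly greater than 1? No.
Verdict: Not invertible.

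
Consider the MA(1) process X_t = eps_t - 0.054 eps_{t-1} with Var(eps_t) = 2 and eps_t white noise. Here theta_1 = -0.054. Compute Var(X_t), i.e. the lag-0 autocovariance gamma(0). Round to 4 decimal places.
\gamma(0) = 2.0058

For an MA(q) process X_t = eps_t + sum_i theta_i eps_{t-i} with
Var(eps_t) = sigma^2, the variance is
  gamma(0) = sigma^2 * (1 + sum_i theta_i^2).
  sum_i theta_i^2 = (-0.054)^2 = 0.002916.
  gamma(0) = 2 * (1 + 0.002916) = 2 * 1.002916 = 2.005832, which rounds to 2.0058.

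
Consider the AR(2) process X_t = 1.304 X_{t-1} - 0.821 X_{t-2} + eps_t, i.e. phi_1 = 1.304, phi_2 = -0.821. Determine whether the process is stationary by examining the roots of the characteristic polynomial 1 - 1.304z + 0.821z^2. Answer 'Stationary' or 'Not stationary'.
\text{Stationary}

The AR(p) characteristic polynomial is P(z) = 1 - 1.304z + 0.821z^2.
Stationarity requires all roots to lie outside the unit circle, i.e. |z| > 1 for every root.
Set 1 + (-1.304) z + (0.821) z^2 = 0, i.e. a z^2 + b z + c = 0 with a = 0.821, b = -1.304, c = 1.
Discriminant D = b^2 - 4ac = (-1.304)^2 - 4*(0.821)*1 = 1.700416 - (3.284) = -1.583584.
D < 0, so the roots are the complex-conjugate pair z = (-b +/- i sqrt(-D)) / (2a) = 0.7942 +/- 0.7664i.
For a conjugate pair |z|^2 = z * conj(z) = (product of roots) = c/a = 1/(0.821) = 1.218027, so |z| = sqrt(1.218027) = 1.1036 for both roots.
Moduli of all roots: 1.1036, 1.1036.
All moduli strictly greater than 1? Yes.
Verdict: Stationary.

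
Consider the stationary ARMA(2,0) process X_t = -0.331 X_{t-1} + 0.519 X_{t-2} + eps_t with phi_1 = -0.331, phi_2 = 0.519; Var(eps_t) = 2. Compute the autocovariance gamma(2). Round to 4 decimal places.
\gamma(2) = 3.8829

Multiply the model equation by X_{t-k} and take expectations. With theta_0 = psi_0 = 1 and psi_j the MA(infinity) weights, this gives
  gamma(k) - sum_i phi_i gamma(k-i) = c_k,
  c_k = sigma^2 * sum_{j=k..q} theta_j psi_{j-k}   (c_k = 0 for k > q),
using gamma(-m) = gamma(m).
Pure AR (q = 0): c_0 = sigma^2 = 2, c_k = 0 for k >= 1.
Equations for k = 0, 1, 2 (AR order 2, c_2 = 0):
  (E0) gamma(0) = phi_1 gamma(1) + phi_2 gamma(2) + c_0
  (E1) gamma(1) = phi_1 gamma(0) + phi_2 gamma(1) + c_1
  (E2) gamma(2) = phi_1 gamma(1) + phi_2 gamma(0)
From (E1): gamma(1) = A gamma(0) + B with
  A = phi_1 / (1 - phi_2) = -0.331 / 0.481 = -0.68815,   B = c_1 / (1 - phi_2) = 0 / 0.481 = 0.
Insert (E2) into (E0): gamma(0) (1 - phi_2^2) = phi_1 (1 + phi_2) gamma(1) + c_0.
  phi_1 (1 + phi_2) = (-0.331)(1.519) = -0.502789,   1 - phi_2^2 = 0.730639.
Replace gamma(1) by A gamma(0) + B and collect gamma(0):
  gamma(0) [0.730639 - (-0.502789)(-0.68815)] = c_0 = 2
  gamma(0) * 0.384645 = 2
  gamma(0) = 2 / 0.384645 = 5.199601.
  gamma(1) = A gamma(0) = (-0.68815)(5.199601) = -3.578104.
  gamma(2) = phi_1 gamma(1) + phi_2 gamma(0) = (-0.331)(-3.578104) + (0.519)(5.199601) = 3.882945.
Therefore gamma(2) = 3.8829 (to 4 decimal places).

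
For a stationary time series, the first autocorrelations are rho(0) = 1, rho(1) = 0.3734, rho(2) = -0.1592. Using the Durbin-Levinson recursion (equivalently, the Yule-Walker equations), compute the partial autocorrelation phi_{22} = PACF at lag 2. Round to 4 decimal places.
\phi_{22} = -0.3470

The PACF at lag k is phi_{kk}, the last component of the solution
to the Yule-Walker system G_k phi = r_k where
  (G_k)_{ij} = rho(|i - j|), (r_k)_i = rho(i), i,j = 1..k.
Equivalently, Durbin-Levinson gives phi_{kk} iteratively:
  phi_{11} = rho(1)
  phi_{kk} = [rho(k) - sum_{j=1..k-1} phi_{k-1,j} rho(k-j)]
            / [1 - sum_{j=1..k-1} phi_{k-1,j} rho(j)],
  phi_{k,j} = phi_{k-1,j} - phi_{kk} phi_{k-1,k-j},  j = 1..k-1.
Step k = 1:
  phi_11 = rho(1) = 0.3734.
Step k = 2:
  phi_22 = [rho(2) - phi_11 rho(1)] / [1 - phi_11 rho(1)] = [-0.1592 - (0.3734)(0.3734)] / [1 - (0.3734)(0.3734)]
         = -0.29862756 / 0.86057244 = -0.347.
Therefore phi_{22} = -0.3470.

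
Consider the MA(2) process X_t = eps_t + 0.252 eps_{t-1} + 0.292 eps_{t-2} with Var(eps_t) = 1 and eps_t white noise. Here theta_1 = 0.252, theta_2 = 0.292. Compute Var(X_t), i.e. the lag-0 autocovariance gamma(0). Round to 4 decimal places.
\gamma(0) = 1.1488

For an MA(q) process X_t = eps_t + sum_i theta_i eps_{t-i} with
Var(eps_t) = sigma^2, the variance is
  gamma(0) = sigma^2 * (1 + sum_i theta_i^2).
  sum_i theta_i^2 = (0.252)^2 + (0.292)^2 = 0.063504 + 0.085264 = 0.148768.
  gamma(0) = 1 * (1 + 0.148768) = 1 * 1.148768 = 1.148768, which rounds to 1.1488.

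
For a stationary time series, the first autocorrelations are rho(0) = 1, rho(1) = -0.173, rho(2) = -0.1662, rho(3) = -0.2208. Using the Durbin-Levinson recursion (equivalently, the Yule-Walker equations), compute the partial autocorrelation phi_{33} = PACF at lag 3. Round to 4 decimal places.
\phi_{33} = -0.3121

The PACF at lag k is phi_{kk}, the last component of the solution
to the Yule-Walker system G_k phi = r_k where
  (G_k)_{ij} = rho(|i - j|), (r_k)_i = rho(i), i,j = 1..k.
Equivalently, Durbin-Levinson gives phi_{kk} iteratively:
  phi_{11} = rho(1)
  phi_{kk} = [rho(k) - sum_{j=1..k-1} phi_{k-1,j} rho(k-j)]
            / [1 - sum_{j=1..k-1} phi_{k-1,j} rho(j)],
  phi_{k,j} = phi_{k-1,j} - phi_{kk} phi_{k-1,k-j},  j = 1..k-1.
Step k = 1:
  phi_11 = rho(1) = -0.173.
Step k = 2:
  phi_22 = [rho(2) - phi_11 rho(1)] / [1 - phi_11 rho(1)] = [-0.1662 - (-0.173)(-0.173)] / [1 - (-0.173)(-0.173)]
         = -0.196129 / 0.970071 = -0.20218.
  Update: phi_21 = phi_11 - phi_22 phi_11 = -0.173 - (-0.20218)(-0.173) = -0.207977.
Step k = 3:
  phi_33 = [rho(3) - phi_21 rho(2) - phi_22 rho(1)] / [1 - phi_21 rho(1) - phi_22 rho(2)]
    numerator   = -0.2208 - (-0.207977)(-0.1662) - (-0.20218)(-0.173) = -0.29034295
    denominator = 1 - (-0.207977)(-0.173) - (-0.20218)(-0.1662) = 0.93041763
  phi_33 = -0.29034295 / 0.93041763 = -0.3121.
Therefore phi_{33} = -0.3121.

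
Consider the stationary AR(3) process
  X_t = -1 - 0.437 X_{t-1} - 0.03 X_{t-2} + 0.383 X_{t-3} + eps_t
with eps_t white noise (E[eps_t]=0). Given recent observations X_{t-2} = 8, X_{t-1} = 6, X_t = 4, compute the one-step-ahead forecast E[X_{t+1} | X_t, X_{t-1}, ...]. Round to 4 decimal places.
E[X_{t+1} \mid \mathcal F_t] = 0.1360

For an AR(p) model X_t = c + sum_i phi_i X_{t-i} + eps_t, the
one-step-ahead conditional mean is
  E[X_{t+1} | X_t, ...] = c + sum_i phi_i X_{t+1-i}.
Substitute known values:
  E[X_{t+1} | ...] = -1 + (-0.437) * (4) + (-0.03) * (6) + (0.383) * (8)
                   = 0.1360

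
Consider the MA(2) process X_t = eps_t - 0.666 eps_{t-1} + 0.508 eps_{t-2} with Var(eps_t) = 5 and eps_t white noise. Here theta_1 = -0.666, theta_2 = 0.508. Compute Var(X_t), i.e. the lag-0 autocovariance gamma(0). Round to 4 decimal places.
\gamma(0) = 8.5081

For an MA(q) process X_t = eps_t + sum_i theta_i eps_{t-i} with
Var(eps_t) = sigma^2, the variance is
  gamma(0) = sigma^2 * (1 + sum_i theta_i^2).
  sum_i theta_i^2 = (-0.666)^2 + (0.508)^2 = 0.443556 + 0.258064 = 0.70162.
  gamma(0) = 5 * (1 + 0.70162) = 5 * 1.70162 = 8.5081.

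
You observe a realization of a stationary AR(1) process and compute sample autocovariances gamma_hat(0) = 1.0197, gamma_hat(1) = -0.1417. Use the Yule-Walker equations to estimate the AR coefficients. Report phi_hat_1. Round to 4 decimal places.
\hat\phi_{1} = -0.1390

The Yule-Walker equations for an AR(p) process read, in matrix form,
  Gamma_p phi = r_p,   with   (Gamma_p)_{ij} = gamma(|i - j|),
                       (r_p)_i = gamma(i),   i,j = 1..p.
Substitute the sample gammas (Toeplitz matrix and right-hand side of size 1):
  Gamma_p = [[1.0197]]
  r_p     = [-0.1417]
With p = 1 this is the single equation gamma(0) phi_1 = gamma(1):
  phi_hat_1 = gamma(1) / gamma(0) = -0.1417 / 1.0197 = -0.1390.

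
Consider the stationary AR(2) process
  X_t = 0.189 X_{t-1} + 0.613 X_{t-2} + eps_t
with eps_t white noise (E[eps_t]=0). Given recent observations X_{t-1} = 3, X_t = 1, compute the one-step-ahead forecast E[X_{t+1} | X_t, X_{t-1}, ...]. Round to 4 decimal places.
E[X_{t+1} \mid \mathcal F_t] = 2.0280

For an AR(p) model X_t = c + sum_i phi_i X_{t-i} + eps_t, the
one-step-ahead conditional mean is
  E[X_{t+1} | X_t, ...] = c + sum_i phi_i X_{t+1-i}.
Substitute known values:
  E[X_{t+1} | ...] = (0.189) * (1) + (0.613) * (3)
                   = 2.0280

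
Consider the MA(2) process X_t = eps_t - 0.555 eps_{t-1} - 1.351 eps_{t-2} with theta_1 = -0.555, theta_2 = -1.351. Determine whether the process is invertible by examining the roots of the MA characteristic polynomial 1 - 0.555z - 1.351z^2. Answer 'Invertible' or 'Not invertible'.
\text{Not invertible}

The MA(q) characteristic polynomial is P(z) = 1 - 0.555z - 1.351z^2.
Invertibility requires all roots to lie outside the unit circle, i.e. |z| > 1 for every root.
Set 1 + (-0.555) z + (-1.351) z^2 = 0, i.e. a z^2 + b z + c = 0 with a = -1.351, b = -0.555, c = 1.
Discriminant D = b^2 - 4ac = (-0.555)^2 - 4*(-1.351)*1 = 0.308025 - (-5.404) = 5.712025.
D >= 0, so the roots are real: z = (-b +/- sqrt(D)) / (2a) = (0.555 +/- 2.389984) / (-2.702).
  z_1 = (0.555 + 2.389984) / (-2.702) = -1.0899,   |z_1| = 1.0899.
  z_2 = (0.555 - 2.389984) / (-2.702) = 0.6791,   |z_2| = 0.6791.
Moduli of all roots: 1.0899, 0.6791.
All moduli strictly greater than 1? No.
Verdict: Not invertible.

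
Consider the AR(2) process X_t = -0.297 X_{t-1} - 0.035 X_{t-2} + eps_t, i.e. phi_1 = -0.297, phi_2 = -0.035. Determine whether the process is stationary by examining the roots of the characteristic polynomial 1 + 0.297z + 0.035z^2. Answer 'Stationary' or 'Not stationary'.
\text{Stationary}

The AR(p) characteristic polynomial is P(z) = 1 + 0.297z + 0.035z^2.
Stationarity requires all roots to lie outside the unit circle, i.e. |z| > 1 for every root.
Set 1 + (0.297) z + (0.035) z^2 = 0, i.e. a z^2 + b z + c = 0 with a = 0.035, b = 0.297, c = 1.
Discriminant D = b^2 - 4ac = (0.297)^2 - 4*(0.035)*1 = 0.088209 - (0.14) = -0.051791.
D < 0, so the roots are the complex-conjugate pair z = (-b +/- i sqrt(-D)) / (2a) = -4.2429 +/- 3.2511i.
For a conjugate pair |z|^2 = z * conj(z) = (product of roots) = c/a = 1/(0.035) = 28.571429, so |z| = sqrt(28.571429) = 5.3452 for both roots.
Moduli of all roots: 5.3452, 5.3452.
All moduli strictly greater than 1? Yes.
Verdict: Stationary.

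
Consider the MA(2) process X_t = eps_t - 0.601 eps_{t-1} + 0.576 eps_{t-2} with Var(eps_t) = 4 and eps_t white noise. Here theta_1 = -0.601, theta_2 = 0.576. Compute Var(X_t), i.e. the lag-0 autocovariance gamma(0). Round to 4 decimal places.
\gamma(0) = 6.7719

For an MA(q) process X_t = eps_t + sum_i theta_i eps_{t-i} with
Var(eps_t) = sigma^2, the variance is
  gamma(0) = sigma^2 * (1 + sum_i theta_i^2).
  sum_i theta_i^2 = (-0.601)^2 + (0.576)^2 = 0.361201 + 0.331776 = 0.692977.
  gamma(0) = 4 * (1 + 0.692977) = 4 * 1.692977 = 6.771908, which rounds to 6.7719.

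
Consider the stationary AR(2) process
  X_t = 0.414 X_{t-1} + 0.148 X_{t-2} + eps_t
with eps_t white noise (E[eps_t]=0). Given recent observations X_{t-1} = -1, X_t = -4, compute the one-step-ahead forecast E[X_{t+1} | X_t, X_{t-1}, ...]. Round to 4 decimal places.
E[X_{t+1} \mid \mathcal F_t] = -1.8040

For an AR(p) model X_t = c + sum_i phi_i X_{t-i} + eps_t, the
one-step-ahead conditional mean is
  E[X_{t+1} | X_t, ...] = c + sum_i phi_i X_{t+1-i}.
Substitute known values:
  E[X_{t+1} | ...] = (0.414) * (-4) + (0.148) * (-1)
                   = -1.8040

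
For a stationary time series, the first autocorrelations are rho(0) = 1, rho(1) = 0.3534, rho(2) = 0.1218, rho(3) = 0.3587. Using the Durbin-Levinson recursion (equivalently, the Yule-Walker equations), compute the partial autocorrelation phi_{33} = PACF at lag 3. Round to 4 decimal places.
\phi_{33} = 0.3620

The PACF at lag k is phi_{kk}, the last component of the solution
to the Yule-Walker system G_k phi = r_k where
  (G_k)_{ij} = rho(|i - j|), (r_k)_i = rho(i), i,j = 1..k.
Equivalently, Durbin-Levinson gives phi_{kk} iteratively:
  phi_{11} = rho(1)
  phi_{kk} = [rho(k) - sum_{j=1..k-1} phi_{k-1,j} rho(k-j)]
            / [1 - sum_{j=1..k-1} phi_{k-1,j} rho(j)],
  phi_{k,j} = phi_{k-1,j} - phi_{kk} phi_{k-1,k-j},  j = 1..k-1.
Step k = 1:
  phi_11 = rho(1) = 0.3534.
Step k = 2:
  phi_22 = [rho(2) - phi_11 rho(1)] / [1 - phi_11 rho(1)] = [0.1218 - (0.3534)(0.3534)] / [1 - (0.3534)(0.3534)]
         = -0.00309156 / 0.87510844 = -0.003533.
  Update: phi_21 = phi_11 - phi_22 phi_11 = 0.3534 - (-0.003533)(0.3534) = 0.354648.
Step k = 3:
  phi_33 = [rho(3) - phi_21 rho(2) - phi_22 rho(1)] / [1 - phi_21 rho(1) - phi_22 rho(2)]
    numerator   = 0.3587 - (0.354648)(0.1218) - (-0.003533)(0.3534) = 0.3167523
    denominator = 1 - (0.354648)(0.3534) - (-0.003533)(0.1218) = 0.87509752
  phi_33 = 0.3167523 / 0.87509752 = 0.362.
Therefore phi_{33} = 0.3620.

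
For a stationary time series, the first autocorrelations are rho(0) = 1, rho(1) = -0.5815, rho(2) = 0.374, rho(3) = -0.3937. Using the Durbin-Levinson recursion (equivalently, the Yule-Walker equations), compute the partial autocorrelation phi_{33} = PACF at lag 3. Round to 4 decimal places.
\phi_{33} = -0.2371

The PACF at lag k is phi_{kk}, the last component of the solution
to the Yule-Walker system G_k phi = r_k where
  (G_k)_{ij} = rho(|i - j|), (r_k)_i = rho(i), i,j = 1..k.
Equivalently, Durbin-Levinson gives phi_{kk} iteratively:
  phi_{11} = rho(1)
  phi_{kk} = [rho(k) - sum_{j=1..k-1} phi_{k-1,j} rho(k-j)]
            / [1 - sum_{j=1..k-1} phi_{k-1,j} rho(j)],
  phi_{k,j} = phi_{k-1,j} - phi_{kk} phi_{k-1,k-j},  j = 1..k-1.
Step k = 1:
  phi_11 = rho(1) = -0.5815.
Step k = 2:
  phi_22 = [rho(2) - phi_11 rho(1)] / [1 - phi_11 rho(1)] = [0.374 - (-0.5815)(-0.5815)] / [1 - (-0.5815)(-0.5815)]
         = 0.03585775 / 0.66185775 = 0.054177.
  Update: phi_21 = phi_11 - phi_22 phi_11 = -0.5815 - (0.054177)(-0.5815) = -0.549996.
Step k = 3:
  phi_33 = [rho(3) - phi_21 rho(2) - phi_22 rho(1)] / [1 - phi_21 rho(1) - phi_22 rho(2)]
    numerator   = -0.3937 - (-0.549996)(0.374) - (0.054177)(-0.5815) = -0.15649739
    denominator = 1 - (-0.549996)(-0.5815) - (0.054177)(0.374) = 0.65991507
  phi_33 = -0.15649739 / 0.65991507 = -0.2371.
Therefore phi_{33} = -0.2371.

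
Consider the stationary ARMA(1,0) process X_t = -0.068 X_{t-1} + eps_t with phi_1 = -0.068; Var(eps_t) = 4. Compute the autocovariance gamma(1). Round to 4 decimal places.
\gamma(1) = -0.2733

Multiply the model equation by X_{t-k} and take expectations. With theta_0 = psi_0 = 1 and psi_j the MA(infinity) weights, this gives
  gamma(k) - sum_i phi_i gamma(k-i) = c_k,
  c_k = sigma^2 * sum_{j=k..q} theta_j psi_{j-k}   (c_k = 0 for k > q),
using gamma(-m) = gamma(m).
Pure AR (q = 0): c_0 = sigma^2 = 4, c_k = 0 for k >= 1.
Equations for k = 0 and k = 1 (AR order 1):
  gamma(0) = phi_1 gamma(1) + c_0
  gamma(1) = phi_1 gamma(0) + c_1
Substituting the second into the first: gamma(0) (1 - phi_1^2) = c_0 + phi_1 c_1, so
  gamma(0) = c_0 / (1 - phi_1^2) = 4 / (1 - (-0.068)^2) = 4 / 0.995376 = 4.018582.
  gamma(1) = phi_1 gamma(0) = (-0.068)(4.018582) = -0.273264.
Therefore gamma(1) = -0.2733 (to 4 decimal places).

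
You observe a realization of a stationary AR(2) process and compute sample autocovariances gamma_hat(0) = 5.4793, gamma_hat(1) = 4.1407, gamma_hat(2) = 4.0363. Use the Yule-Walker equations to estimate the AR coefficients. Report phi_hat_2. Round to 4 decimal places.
\hat\phi_{2} = 0.3860

The Yule-Walker equations for an AR(p) process read, in matrix form,
  Gamma_p phi = r_p,   with   (Gamma_p)_{ij} = gamma(|i - j|),
                       (r_p)_i = gamma(i),   i,j = 1..p.
Substitute the sample gammas (Toeplitz matrix and right-hand side of size 2):
  Gamma_p = [[5.4793, 4.1407], [4.1407, 5.4793]]
  r_p     = [4.1407, 4.0363]
Written out:
  5.4793 phi_1 + 4.1407 phi_2 = 4.1407
  4.1407 phi_1 + 5.4793 phi_2 = 4.0363
Solve by Cramer's rule:
  det = gamma(0)^2 - gamma(1)^2 = (5.4793)^2 - (4.1407)^2 = 30.02272849 - 17.14539649 = 12.877332
  phi_hat_1 = [gamma(1) gamma(0) - gamma(1) gamma(2)] / det = [(4.1407)(5.4793) - (4.1407)(4.0363)] / 12.877332 = 5.9750301 / 12.877332 = 0.464
  phi_hat_2 = [gamma(0) gamma(2) - gamma(1)^2] / det = [(5.4793)(4.0363) - (4.1407)^2] / 12.877332 = 4.9707021 / 12.877332 = 0.386
So phi_hat = [0.4640, 0.3860].
Therefore phi_hat_2 = 0.3860.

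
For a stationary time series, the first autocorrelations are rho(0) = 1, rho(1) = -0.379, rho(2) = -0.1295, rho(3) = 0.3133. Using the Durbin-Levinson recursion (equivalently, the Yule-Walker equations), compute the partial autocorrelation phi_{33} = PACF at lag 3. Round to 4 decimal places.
\phi_{33} = 0.1660

The PACF at lag k is phi_{kk}, the last component of the solution
to the Yule-Walker system G_k phi = r_k where
  (G_k)_{ij} = rho(|i - j|), (r_k)_i = rho(i), i,j = 1..k.
Equivalently, Durbin-Levinson gives phi_{kk} iteratively:
  phi_{11} = rho(1)
  phi_{kk} = [rho(k) - sum_{j=1..k-1} phi_{k-1,j} rho(k-j)]
            / [1 - sum_{j=1..k-1} phi_{k-1,j} rho(j)],
  phi_{k,j} = phi_{k-1,j} - phi_{kk} phi_{k-1,k-j},  j = 1..k-1.
Step k = 1:
  phi_11 = rho(1) = -0.379.
Step k = 2:
  phi_22 = [rho(2) - phi_11 rho(1)] / [1 - phi_11 rho(1)] = [-0.1295 - (-0.379)(-0.379)] / [1 - (-0.379)(-0.379)]
         = -0.273141 / 0.856359 = -0.318956.
  Update: phi_21 = phi_11 - phi_22 phi_11 = -0.379 - (-0.318956)(-0.379) = -0.499884.
Step k = 3:
  phi_33 = [rho(3) - phi_21 rho(2) - phi_22 rho(1)] / [1 - phi_21 rho(1) - phi_22 rho(2)]
    numerator   = 0.3133 - (-0.499884)(-0.1295) - (-0.318956)(-0.379) = 0.12768058
    denominator = 1 - (-0.499884)(-0.379) - (-0.318956)(-0.1295) = 0.76923899
  phi_33 = 0.12768058 / 0.76923899 = 0.166.
Therefore phi_{33} = 0.1660.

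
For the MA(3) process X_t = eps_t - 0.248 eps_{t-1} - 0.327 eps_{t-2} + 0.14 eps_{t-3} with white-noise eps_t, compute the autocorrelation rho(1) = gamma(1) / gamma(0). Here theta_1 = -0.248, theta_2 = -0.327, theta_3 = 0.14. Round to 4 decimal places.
\rho(1) = -0.1790

For an MA(q) process with theta_0 = 1, the autocovariance is
  gamma(k) = sigma^2 * sum_{i=0..q-k} theta_i * theta_{i+k},
and rho(k) = gamma(k) / gamma(0). Sigma^2 cancels.
  numerator   = (1)*(-0.248) + (-0.248)*(-0.327) + (-0.327)*(0.14) = -0.212684.
  denominator = (1)^2 + (-0.248)^2 + (-0.327)^2 + (0.14)^2 = 1.188033.
  rho(1) = -0.212684 / 1.188033 = -0.1790.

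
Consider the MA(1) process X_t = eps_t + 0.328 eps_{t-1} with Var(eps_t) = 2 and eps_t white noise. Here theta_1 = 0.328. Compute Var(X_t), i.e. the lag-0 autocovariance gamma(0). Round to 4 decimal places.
\gamma(0) = 2.2152

For an MA(q) process X_t = eps_t + sum_i theta_i eps_{t-i} with
Var(eps_t) = sigma^2, the variance is
  gamma(0) = sigma^2 * (1 + sum_i theta_i^2).
  sum_i theta_i^2 = (0.328)^2 = 0.107584.
  gamma(0) = 2 * (1 + 0.107584) = 2 * 1.107584 = 2.215168, which rounds to 2.2152.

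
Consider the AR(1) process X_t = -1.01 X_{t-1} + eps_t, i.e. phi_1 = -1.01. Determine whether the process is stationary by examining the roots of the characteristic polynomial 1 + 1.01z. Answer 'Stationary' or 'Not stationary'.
\text{Not stationary}

The AR(p) characteristic polynomial is P(z) = 1 + 1.01z.
Stationarity requires all roots to lie outside the unit circle, i.e. |z| > 1 for every root.
This is linear in z: 1 + (1.01) z = 0  =>  z = -1/(1.01) = -0.990099,  |z| = 0.990099.
Moduli of all roots: 0.9901.
All moduli strictly greater than 1? No.
Verdict: Not stationary.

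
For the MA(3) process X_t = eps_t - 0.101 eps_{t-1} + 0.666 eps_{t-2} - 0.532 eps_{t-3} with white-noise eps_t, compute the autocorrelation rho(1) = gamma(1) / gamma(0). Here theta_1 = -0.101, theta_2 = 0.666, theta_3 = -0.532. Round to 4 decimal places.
\rho(1) = -0.3009

For an MA(q) process with theta_0 = 1, the autocovariance is
  gamma(k) = sigma^2 * sum_{i=0..q-k} theta_i * theta_{i+k},
and rho(k) = gamma(k) / gamma(0). Sigma^2 cancels.
  numerator   = (1)*(-0.101) + (-0.101)*(0.666) + (0.666)*(-0.532) = -0.522578.
  denominator = (1)^2 + (-0.101)^2 + (0.666)^2 + (-0.532)^2 = 1.736781.
  rho(1) = -0.522578 / 1.736781 = -0.3009.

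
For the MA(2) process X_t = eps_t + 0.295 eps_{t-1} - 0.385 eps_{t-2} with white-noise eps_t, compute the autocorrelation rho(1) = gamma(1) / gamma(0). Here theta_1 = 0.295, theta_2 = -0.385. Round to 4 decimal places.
\rho(1) = 0.1469

For an MA(q) process with theta_0 = 1, the autocovariance is
  gamma(k) = sigma^2 * sum_{i=0..q-k} theta_i * theta_{i+k},
and rho(k) = gamma(k) / gamma(0). Sigma^2 cancels.
  numerator   = (1)*(0.295) + (0.295)*(-0.385) = 0.181425.
  denominator = (1)^2 + (0.295)^2 + (-0.385)^2 = 1.23525.
  rho(1) = 0.181425 / 1.23525 = 0.1469.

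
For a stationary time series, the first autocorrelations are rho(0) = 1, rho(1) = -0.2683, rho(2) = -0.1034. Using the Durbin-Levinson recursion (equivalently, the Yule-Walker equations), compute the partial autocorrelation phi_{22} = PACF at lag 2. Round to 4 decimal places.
\phi_{22} = -0.1890

The PACF at lag k is phi_{kk}, the last component of the solution
to the Yule-Walker system G_k phi = r_k where
  (G_k)_{ij} = rho(|i - j|), (r_k)_i = rho(i), i,j = 1..k.
Equivalently, Durbin-Levinson gives phi_{kk} iteratively:
  phi_{11} = rho(1)
  phi_{kk} = [rho(k) - sum_{j=1..k-1} phi_{k-1,j} rho(k-j)]
            / [1 - sum_{j=1..k-1} phi_{k-1,j} rho(j)],
  phi_{k,j} = phi_{k-1,j} - phi_{kk} phi_{k-1,k-j},  j = 1..k-1.
Step k = 1:
  phi_11 = rho(1) = -0.2683.
Step k = 2:
  phi_22 = [rho(2) - phi_11 rho(1)] / [1 - phi_11 rho(1)] = [-0.1034 - (-0.2683)(-0.2683)] / [1 - (-0.2683)(-0.2683)]
         = -0.17538489 / 0.92801511 = -0.189.
Therefore phi_{22} = -0.1890.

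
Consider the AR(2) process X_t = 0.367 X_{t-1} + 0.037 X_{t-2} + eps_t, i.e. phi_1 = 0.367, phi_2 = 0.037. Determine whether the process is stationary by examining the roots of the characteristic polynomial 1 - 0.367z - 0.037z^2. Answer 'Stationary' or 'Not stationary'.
\text{Stationary}

The AR(p) characteristic polynomial is P(z) = 1 - 0.367z - 0.037z^2.
Stationarity requires all roots to lie outside the unit circle, i.e. |z| > 1 for every root.
Set 1 + (-0.367) z + (-0.037) z^2 = 0, i.e. a z^2 + b z + c = 0 with a = -0.037, b = -0.367, c = 1.
Discriminant D = b^2 - 4ac = (-0.367)^2 - 4*(-0.037)*1 = 0.134689 - (-0.148) = 0.282689.
D >= 0, so the roots are real: z = (-b +/- sqrt(D)) / (2a) = (0.367 +/- 0.531685) / (-0.074).
  z_1 = (0.367 + 0.531685) / (-0.074) = -12.1444,   |z_1| = 12.1444.
  z_2 = (0.367 - 0.531685) / (-0.074) = 2.2255,   |z_2| = 2.2255.
Moduli of all roots: 12.1444, 2.2255.
All moduli strictly greater than 1? Yes.
Verdict: Stationary.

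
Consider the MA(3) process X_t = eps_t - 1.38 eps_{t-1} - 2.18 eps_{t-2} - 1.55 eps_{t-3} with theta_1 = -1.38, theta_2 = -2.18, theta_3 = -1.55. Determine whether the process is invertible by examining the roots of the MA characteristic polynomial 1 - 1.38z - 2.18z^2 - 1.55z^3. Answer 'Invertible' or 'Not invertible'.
\text{Not invertible}

The MA(q) characteristic polynomial is P(z) = 1 - 1.38z - 2.18z^2 - 1.55z^3.
Invertibility requires all roots to lie outside the unit circle, i.e. |z| > 1 for every root.
Degree 3: look for a simple real root z0 first, then factor out (1 - z/z0) and solve the remaining quadratic.
Testing z0 = 0.4: P(0.4) = 1 + (-1.38)(0.4) + (-2.18)(0.4)^2 + (-1.55)(0.4)^3
  = 1 + (-0.552) + (-0.3488) + (-0.0992) = 0.  So z_0 = 0.4 is a root, |z_0| = 0.4.
Divide out the factor (1 - 2.5 z) = (1 - z/z0) (since 1/z0 = 2.5):
  P(z) = (1 - 2.5 z)(1 + (1.12) z + (0.62) z^2)
  [check: z-coef 1.12 - (2.5) = -1.38; z^2-coef 0.62 - (2.5)(1.12) = -2.18; z^3-coef -(2.5)(0.62) = -1.55.]
Remaining roots from the quadratic factor 1 + (1.12) z + (0.62) z^2:
  Set 1 + (1.12) z + (0.62) z^2 = 0, i.e. a z^2 + b z + c = 0 with a = 0.62, b = 1.12, c = 1.
  Discriminant D = b^2 - 4ac = (1.12)^2 - 4*(0.62)*1 = 1.2544 - (2.48) = -1.2256.
  D < 0, so the roots are the complex-conjugate pair z = (-b +/- i sqrt(-D)) / (2a) = -0.9032 +/- 0.8928i.
  For a conjugate pair |z|^2 = z * conj(z) = (product of roots) = c/a = 1/(0.62) = 1.612903, so |z| = sqrt(1.612903) = 1.27 for both roots.
Moduli of all roots: 0.4000, 1.2700, 1.2700.
All moduli strictly greater than 1? No.
Verdict: Not invertible.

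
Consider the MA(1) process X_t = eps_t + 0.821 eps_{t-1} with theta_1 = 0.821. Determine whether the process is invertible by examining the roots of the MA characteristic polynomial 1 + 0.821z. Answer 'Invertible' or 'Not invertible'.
\text{Invertible}

The MA(q) characteristic polynomial is P(z) = 1 + 0.821z.
Invertibility requires all roots to lie outside the unit circle, i.e. |z| > 1 for every root.
This is linear in z: 1 + (0.821) z = 0  =>  z = -1/(0.821) = -1.218027,  |z| = 1.218027.
Moduli of all roots: 1.2180.
All moduli strictly greater than 1? Yes.
Verdict: Invertible.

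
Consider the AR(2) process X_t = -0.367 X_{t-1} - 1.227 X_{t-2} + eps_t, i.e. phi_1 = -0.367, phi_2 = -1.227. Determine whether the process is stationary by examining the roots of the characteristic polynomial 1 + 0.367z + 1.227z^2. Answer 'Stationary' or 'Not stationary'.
\text{Not stationary}

The AR(p) characteristic polynomial is P(z) = 1 + 0.367z + 1.227z^2.
Stationarity requires all roots to lie outside the unit circle, i.e. |z| > 1 for every root.
Set 1 + (0.367) z + (1.227) z^2 = 0, i.e. a z^2 + b z + c = 0 with a = 1.227, b = 0.367, c = 1.
Discriminant D = b^2 - 4ac = (0.367)^2 - 4*(1.227)*1 = 0.134689 - (4.908) = -4.773311.
D < 0, so the roots are the complex-conjugate pair z = (-b +/- i sqrt(-D)) / (2a) = -0.1496 +/- 0.8903i.
For a conjugate pair |z|^2 = z * conj(z) = (product of roots) = c/a = 1/(1.227) = 0.814996, so |z| = sqrt(0.814996) = 0.9028 for both roots.
Moduli of all roots: 0.9028, 0.9028.
All moduli strictly greater than 1? No.
Verdict: Not stationary.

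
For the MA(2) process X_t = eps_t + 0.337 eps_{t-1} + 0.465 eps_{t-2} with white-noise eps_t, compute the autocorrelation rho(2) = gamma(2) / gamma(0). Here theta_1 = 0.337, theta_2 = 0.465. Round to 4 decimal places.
\rho(2) = 0.3497

For an MA(q) process with theta_0 = 1, the autocovariance is
  gamma(k) = sigma^2 * sum_{i=0..q-k} theta_i * theta_{i+k},
and rho(k) = gamma(k) / gamma(0). Sigma^2 cancels.
  numerator   = (1)*(0.465) = 0.465.
  denominator = (1)^2 + (0.337)^2 + (0.465)^2 = 1.329794.
  rho(2) = 0.465 / 1.329794 = 0.3497.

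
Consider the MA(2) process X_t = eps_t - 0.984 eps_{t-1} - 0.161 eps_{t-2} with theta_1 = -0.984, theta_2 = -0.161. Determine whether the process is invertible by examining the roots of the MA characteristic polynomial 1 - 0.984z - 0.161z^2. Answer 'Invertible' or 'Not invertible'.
\text{Not invertible}

The MA(q) characteristic polynomial is P(z) = 1 - 0.984z - 0.161z^2.
Invertibility requires all roots to lie outside the unit circle, i.e. |z| > 1 for every root.
Set 1 + (-0.984) z + (-0.161) z^2 = 0, i.e. a z^2 + b z + c = 0 with a = -0.161, b = -0.984, c = 1.
Discriminant D = b^2 - 4ac = (-0.984)^2 - 4*(-0.161)*1 = 0.968256 - (-0.644) = 1.612256.
D >= 0, so the roots are real: z = (-b +/- sqrt(D)) / (2a) = (0.984 +/- 1.269746) / (-0.322).
  z_1 = (0.984 + 1.269746) / (-0.322) = -6.9992,   |z_1| = 6.9992.
  z_2 = (0.984 - 1.269746) / (-0.322) = 0.8874,   |z_2| = 0.8874.
Moduli of all roots: 6.9992, 0.8874.
All moduli strictly greater than 1? No.
Verdict: Not invertible.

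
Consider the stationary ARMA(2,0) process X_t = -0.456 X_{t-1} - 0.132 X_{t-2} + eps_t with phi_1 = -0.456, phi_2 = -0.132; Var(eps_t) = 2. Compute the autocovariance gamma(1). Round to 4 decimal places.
\gamma(1) = -0.9788

Multiply the model equation by X_{t-k} and take expectations. With theta_0 = psi_0 = 1 and psi_j the MA(infinity) weights, this gives
  gamma(k) - sum_i phi_i gamma(k-i) = c_k,
  c_k = sigma^2 * sum_{j=k..q} theta_j psi_{j-k}   (c_k = 0 for k > q),
using gamma(-m) = gamma(m).
Pure AR (q = 0): c_0 = sigma^2 = 2, c_k = 0 for k >= 1.
Equations for k = 0, 1, 2 (AR order 2, c_2 = 0):
  (E0) gamma(0) = phi_1 gamma(1) + phi_2 gamma(2) + c_0
  (E1) gamma(1) = phi_1 gamma(0) + phi_2 gamma(1) + c_1
  (E2) gamma(2) = phi_1 gamma(1) + phi_2 gamma(0)
From (E1): gamma(1) = A gamma(0) + B with
  A = phi_1 / (1 - phi_2) = -0.456 / 1.132 = -0.402827,   B = c_1 / (1 - phi_2) = 0 / 1.132 = 0.
Insert (E2) into (E0): gamma(0) (1 - phi_2^2) = phi_1 (1 + phi_2) gamma(1) + c_0.
  phi_1 (1 + phi_2) = (-0.456)(0.868) = -0.395808,   1 - phi_2^2 = 0.982576.
Replace gamma(1) by A gamma(0) + B and collect gamma(0):
  gamma(0) [0.982576 - (-0.395808)(-0.402827)] = c_0 = 2
  gamma(0) * 0.823134 = 2
  gamma(0) = 2 / 0.823134 = 2.429738.
  gamma(1) = A gamma(0) = (-0.402827)(2.429738) = -0.978764.
Therefore gamma(1) = -0.9788 (to 4 decimal places).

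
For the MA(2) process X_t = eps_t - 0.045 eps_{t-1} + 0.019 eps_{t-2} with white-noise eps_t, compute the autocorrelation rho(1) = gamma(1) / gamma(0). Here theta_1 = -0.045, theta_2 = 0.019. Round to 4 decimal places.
\rho(1) = -0.0457

For an MA(q) process with theta_0 = 1, the autocovariance is
  gamma(k) = sigma^2 * sum_{i=0..q-k} theta_i * theta_{i+k},
and rho(k) = gamma(k) / gamma(0). Sigma^2 cancels.
  numerator   = (1)*(-0.045) + (-0.045)*(0.019) = -0.045855.
  denominator = (1)^2 + (-0.045)^2 + (0.019)^2 = 1.002386.
  rho(1) = -0.045855 / 1.002386 = -0.0457.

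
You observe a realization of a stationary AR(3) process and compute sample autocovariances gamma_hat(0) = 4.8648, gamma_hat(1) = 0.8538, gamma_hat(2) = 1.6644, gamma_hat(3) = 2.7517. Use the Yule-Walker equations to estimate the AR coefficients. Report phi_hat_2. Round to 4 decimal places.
\hat\phi_{2} = 0.2570

The Yule-Walker equations for an AR(p) process read, in matrix form,
  Gamma_p phi = r_p,   with   (Gamma_p)_{ij} = gamma(|i - j|),
                       (r_p)_i = gamma(i),   i,j = 1..p.
Substitute the sample gammas (Toeplitz matrix and right-hand side of size 3):
  Gamma_p = [[4.8648, 0.8538, 1.6644], [0.8538, 4.8648, 0.8538], [1.6644, 0.8538, 4.8648]]
  r_p     = [0.8538, 1.6644, 2.7517]
Written out (R1..R3):
  (R1) 4.8648 phi_1 + 0.8538 phi_2 + 1.6644 phi_3 = 0.8538
  (R2) 0.8538 phi_1 + 4.8648 phi_2 + 0.8538 phi_3 = 1.6644
  (R3) 1.6644 phi_1 + 0.8538 phi_2 + 4.8648 phi_3 = 2.7517
Gaussian elimination:
  R2 <- R2 - (0.8538/4.8648) R1 = R2 - (0.175506) R1:  4.714953 phi_2 + 0.561688 phi_3 = 1.514553
  R3 <- R3 - (1.6644/4.8648) R1 = R3 - (0.342131) R1:  0.561688 phi_2 + 4.295357 phi_3 = 2.459588
  R3 <- R3 - (0.561688/4.714953) R2 = R3 - (0.119129) R2:  4.228443 phi_3 = 2.279161
Back-substitution:
  phi_hat_3 = 2.279161 / 4.228443 = 0.539007
  phi_hat_2 = (1.514553 - (0.561688)(0.539007)) / 4.714953 = 0.257012
  phi_hat_1 = (0.8538 - (0.8538)(0.257012) - (1.6644)(0.539007)) / 4.8648 = -0.054013
So phi_hat = [-0.0540, 0.2570, 0.5390].
Therefore phi_hat_2 = 0.2570.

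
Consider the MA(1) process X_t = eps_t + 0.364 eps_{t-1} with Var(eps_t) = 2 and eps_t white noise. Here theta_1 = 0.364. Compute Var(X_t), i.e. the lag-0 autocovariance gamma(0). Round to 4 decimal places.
\gamma(0) = 2.2650

For an MA(q) process X_t = eps_t + sum_i theta_i eps_{t-i} with
Var(eps_t) = sigma^2, the variance is
  gamma(0) = sigma^2 * (1 + sum_i theta_i^2).
  sum_i theta_i^2 = (0.364)^2 = 0.132496.
  gamma(0) = 2 * (1 + 0.132496) = 2 * 1.132496 = 2.264992, which rounds to 2.2650.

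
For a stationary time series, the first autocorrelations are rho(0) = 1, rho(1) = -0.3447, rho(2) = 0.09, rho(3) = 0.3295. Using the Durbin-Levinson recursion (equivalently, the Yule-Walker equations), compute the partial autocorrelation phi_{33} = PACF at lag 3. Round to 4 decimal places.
\phi_{33} = 0.3979

The PACF at lag k is phi_{kk}, the last component of the solution
to the Yule-Walker system G_k phi = r_k where
  (G_k)_{ij} = rho(|i - j|), (r_k)_i = rho(i), i,j = 1..k.
Equivalently, Durbin-Levinson gives phi_{kk} iteratively:
  phi_{11} = rho(1)
  phi_{kk} = [rho(k) - sum_{j=1..k-1} phi_{k-1,j} rho(k-j)]
            / [1 - sum_{j=1..k-1} phi_{k-1,j} rho(j)],
  phi_{k,j} = phi_{k-1,j} - phi_{kk} phi_{k-1,k-j},  j = 1..k-1.
Step k = 1:
  phi_11 = rho(1) = -0.3447.
Step k = 2:
  phi_22 = [rho(2) - phi_11 rho(1)] / [1 - phi_11 rho(1)] = [0.09 - (-0.3447)(-0.3447)] / [1 - (-0.3447)(-0.3447)]
         = -0.02881809 / 0.88118191 = -0.032704.
  Update: phi_21 = phi_11 - phi_22 phi_11 = -0.3447 - (-0.032704)(-0.3447) = -0.355973.
Step k = 3:
  phi_33 = [rho(3) - phi_21 rho(2) - phi_22 rho(1)] / [1 - phi_21 rho(1) - phi_22 rho(2)]
    numerator   = 0.3295 - (-0.355973)(0.09) - (-0.032704)(-0.3447) = 0.35026454
    denominator = 1 - (-0.355973)(-0.3447) - (-0.032704)(0.09) = 0.88023945
  phi_33 = 0.35026454 / 0.88023945 = 0.3979.
Therefore phi_{33} = 0.3979.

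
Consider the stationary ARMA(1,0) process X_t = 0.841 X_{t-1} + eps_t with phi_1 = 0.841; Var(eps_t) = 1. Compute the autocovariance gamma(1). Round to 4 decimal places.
\gamma(1) = 2.8731

Multiply the model equation by X_{t-k} and take expectations. With theta_0 = psi_0 = 1 and psi_j the MA(infinity) weights, this gives
  gamma(k) - sum_i phi_i gamma(k-i) = c_k,
  c_k = sigma^2 * sum_{j=k..q} theta_j psi_{j-k}   (c_k = 0 for k > q),
using gamma(-m) = gamma(m).
Pure AR (q = 0): c_0 = sigma^2 = 1, c_k = 0 for k >= 1.
Equations for k = 0 and k = 1 (AR order 1):
  gamma(0) = phi_1 gamma(1) + c_0
  gamma(1) = phi_1 gamma(0) + c_1
Substituting the second into the first: gamma(0) (1 - phi_1^2) = c_0 + phi_1 c_1, so
  gamma(0) = c_0 / (1 - phi_1^2) = 1 / (1 - (0.841)^2) = 1 / 0.292719 = 3.416246.
  gamma(1) = phi_1 gamma(0) = (0.841)(3.416246) = 2.873063.
Therefore gamma(1) = 2.8731 (to 4 decimal places).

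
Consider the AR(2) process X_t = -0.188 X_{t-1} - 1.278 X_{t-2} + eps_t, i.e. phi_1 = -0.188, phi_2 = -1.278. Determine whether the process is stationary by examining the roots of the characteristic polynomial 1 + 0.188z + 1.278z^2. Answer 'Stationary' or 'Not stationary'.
\text{Not stationary}

The AR(p) characteristic polynomial is P(z) = 1 + 0.188z + 1.278z^2.
Stationarity requires all roots to lie outside the unit circle, i.e. |z| > 1 for every root.
Set 1 + (0.188) z + (1.278) z^2 = 0, i.e. a z^2 + b z + c = 0 with a = 1.278, b = 0.188, c = 1.
Discriminant D = b^2 - 4ac = (0.188)^2 - 4*(1.278)*1 = 0.035344 - (5.112) = -5.076656.
D < 0, so the roots are the complex-conjugate pair z = (-b +/- i sqrt(-D)) / (2a) = -0.0736 +/- 0.8815i.
For a conjugate pair |z|^2 = z * conj(z) = (product of roots) = c/a = 1/(1.278) = 0.782473, so |z| = sqrt(0.782473) = 0.8846 for both roots.
Moduli of all roots: 0.8846, 0.8846.
All moduli strictly greater than 1? No.
Verdict: Not stationary.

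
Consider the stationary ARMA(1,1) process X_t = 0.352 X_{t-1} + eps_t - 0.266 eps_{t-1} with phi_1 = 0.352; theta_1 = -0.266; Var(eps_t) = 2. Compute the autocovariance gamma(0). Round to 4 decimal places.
\gamma(0) = 2.0169

Multiply the model equation by X_{t-k} and take expectations. With theta_0 = psi_0 = 1 and psi_j the MA(infinity) weights, this gives
  gamma(k) - sum_i phi_i gamma(k-i) = c_k,
  c_k = sigma^2 * sum_{j=k..q} theta_j psi_{j-k}   (c_k = 0 for k > q),
using gamma(-m) = gamma(m).
psi-weights needed (psi_j = theta_j + sum_i phi_i psi_{j-i}):
  psi_1 = theta_1 + phi_1 = -0.266 + (0.352) = 0.086
Right-hand sides:
  c_0 = sigma^2 (1 + theta_1 psi_1) = 2 * (1 + (-0.266)(0.086)) = 2 * 0.977124 = 1.954248
  c_1 = sigma^2 theta_1 = 2 * (-0.266) = -0.532
  c_2 = 0
Equations for k = 0 and k = 1 (AR order 1):
  gamma(0) = phi_1 gamma(1) + c_0
  gamma(1) = phi_1 gamma(0) + c_1
Substituting the second into the first: gamma(0) (1 - phi_1^2) = c_0 + phi_1 c_1, so
  gamma(0) = (c_0 + phi_1 c_1) / (1 - phi_1^2) = (1.954248 + (0.352)(-0.532)) / (1 - (0.352)^2) = 1.766984 / 0.876096 = 2.016884.
Therefore gamma(0) = 2.0169 (to 4 decimal places).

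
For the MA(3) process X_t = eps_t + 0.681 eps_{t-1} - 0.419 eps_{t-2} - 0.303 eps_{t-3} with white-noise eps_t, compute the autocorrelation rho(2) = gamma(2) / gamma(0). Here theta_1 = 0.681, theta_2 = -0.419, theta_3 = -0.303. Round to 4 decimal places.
\rho(2) = -0.3612

For an MA(q) process with theta_0 = 1, the autocovariance is
  gamma(k) = sigma^2 * sum_{i=0..q-k} theta_i * theta_{i+k},
and rho(k) = gamma(k) / gamma(0). Sigma^2 cancels.
  numerator   = (1)*(-0.419) + (0.681)*(-0.303) = -0.625343.
  denominator = (1)^2 + (0.681)^2 + (-0.419)^2 + (-0.303)^2 = 1.731131.
  rho(2) = -0.625343 / 1.731131 = -0.3612.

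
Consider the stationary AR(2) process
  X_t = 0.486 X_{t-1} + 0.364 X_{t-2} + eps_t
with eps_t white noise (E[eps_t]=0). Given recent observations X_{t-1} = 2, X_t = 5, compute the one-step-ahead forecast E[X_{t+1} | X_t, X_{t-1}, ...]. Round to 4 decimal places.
E[X_{t+1} \mid \mathcal F_t] = 3.1580

For an AR(p) model X_t = c + sum_i phi_i X_{t-i} + eps_t, the
one-step-ahead conditional mean is
  E[X_{t+1} | X_t, ...] = c + sum_i phi_i X_{t+1-i}.
Substitute known values:
  E[X_{t+1} | ...] = (0.486) * (5) + (0.364) * (2)
                   = 3.1580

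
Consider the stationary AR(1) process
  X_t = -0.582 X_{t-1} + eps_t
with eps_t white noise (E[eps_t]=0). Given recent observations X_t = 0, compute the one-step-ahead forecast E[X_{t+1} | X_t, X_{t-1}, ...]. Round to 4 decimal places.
E[X_{t+1} \mid \mathcal F_t] = 0.0000

For an AR(p) model X_t = c + sum_i phi_i X_{t-i} + eps_t, the
one-step-ahead conditional mean is
  E[X_{t+1} | X_t, ...] = c + sum_i phi_i X_{t+1-i}.
Substitute known values:
  E[X_{t+1} | ...] = (-0.582) * (0)
                   = 0.0000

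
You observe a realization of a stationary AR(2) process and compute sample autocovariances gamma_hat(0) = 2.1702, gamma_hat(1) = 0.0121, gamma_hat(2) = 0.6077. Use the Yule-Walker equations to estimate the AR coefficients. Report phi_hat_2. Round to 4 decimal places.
\hat\phi_{2} = 0.2800

The Yule-Walker equations for an AR(p) process read, in matrix form,
  Gamma_p phi = r_p,   with   (Gamma_p)_{ij} = gamma(|i - j|),
                       (r_p)_i = gamma(i),   i,j = 1..p.
Substitute the sample gammas (Toeplitz matrix and right-hand side of size 2):
  Gamma_p = [[2.1702, 0.0121], [0.0121, 2.1702]]
  r_p     = [0.0121, 0.6077]
Written out:
  2.1702 phi_1 + 0.0121 phi_2 = 0.0121
  0.0121 phi_1 + 2.1702 phi_2 = 0.6077
Solve by Cramer's rule:
  det = gamma(0)^2 - gamma(1)^2 = (2.1702)^2 - (0.0121)^2 = 4.70976804 - 0.00014641 = 4.70962163
  phi_hat_1 = [gamma(1) gamma(0) - gamma(1) gamma(2)] / det = [(0.0121)(2.1702) - (0.0121)(0.6077)] / 4.70962163 = 0.01890625 / 4.70962163 = 0.004
  phi_hat_2 = [gamma(0) gamma(2) - gamma(1)^2] / det = [(2.1702)(0.6077) - (0.0121)^2] / 4.70962163 = 1.31868413 / 4.70962163 = 0.28
So phi_hat = [0.0040, 0.2800].
Therefore phi_hat_2 = 0.2800.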